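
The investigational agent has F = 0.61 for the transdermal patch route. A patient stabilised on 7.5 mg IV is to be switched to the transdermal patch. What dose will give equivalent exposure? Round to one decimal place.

For equal systemic exposure: F × D_ev = D_iv
D_ev = D_iv / F = 7.5 / 0.61 = 12.2951 mg

D_transdermal = 12.3 mg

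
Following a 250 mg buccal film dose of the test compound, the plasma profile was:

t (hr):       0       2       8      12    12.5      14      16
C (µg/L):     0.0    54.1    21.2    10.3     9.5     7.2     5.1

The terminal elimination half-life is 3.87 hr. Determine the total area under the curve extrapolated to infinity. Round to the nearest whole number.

Trapezoidal AUC_0→16:
  [0→2]: (0.0+54.1)/2 × 2 = 54.1
  [2→8]: (54.1+21.2)/2 × 6 = 225.9
  [8→12]: (21.2+10.3)/2 × 4 = 63.0
  [12→12.5]: (10.3+9.5)/2 × 0.5 = 4.95
  [12.5→14]: (9.5+7.2)/2 × 1.5 = 12.525
  [14→16]: (7.2+5.1)/2 × 2 = 12.3
  Sum = 372.775 µg/L·hr
k_e = ln2 / t½ = 0.693147 / 3.87 = 0.1791 hr^-1
Extrapolated tail: C_last / k_e = 5.1 / 0.1791 = 28.476
AUC_0→∞ = 372.775 + 28.476 = 401.251 µg/L·hr

AUC = 401 µg/L·hr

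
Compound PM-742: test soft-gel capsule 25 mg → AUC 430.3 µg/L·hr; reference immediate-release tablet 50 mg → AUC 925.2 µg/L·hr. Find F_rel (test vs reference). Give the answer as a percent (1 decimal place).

F_rel = 93.0%

F_rel = (AUC_test/D_test) / (AUC_ref/D_ref)
      = (430.3/25) / (925.2/50)
      = 17.212 / 18.504 = 0.9302 = 93.02%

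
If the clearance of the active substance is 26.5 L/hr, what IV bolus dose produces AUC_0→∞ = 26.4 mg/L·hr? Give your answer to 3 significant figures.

Dose = 700 mg

Dose_iv = CL × AUC_0→∞
     = 26.5 × 26.4 = 699.6 mg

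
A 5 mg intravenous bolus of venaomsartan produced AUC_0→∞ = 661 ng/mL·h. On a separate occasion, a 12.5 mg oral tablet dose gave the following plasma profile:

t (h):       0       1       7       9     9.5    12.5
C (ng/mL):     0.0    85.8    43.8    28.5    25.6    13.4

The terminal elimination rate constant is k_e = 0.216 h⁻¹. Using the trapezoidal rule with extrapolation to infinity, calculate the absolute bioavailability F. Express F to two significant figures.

F = 0.39

Trapezoidal AUC_0→12.5 (oral tablet):
  [0→1]: (0.0+85.8)/2 × 1 = 42.9
  [1→7]: (85.8+43.8)/2 × 6 = 388.8
  [7→9]: (43.8+28.5)/2 × 2 = 72.3
  [9→9.5]: (28.5+25.6)/2 × 0.5 = 13.525
  [9.5→12.5]: (25.6+13.4)/2 × 3 = 58.5
  Sum = 576.025 ng/mL·h
Tail: C_last/k_e = 13.4/0.216 = 62.037
AUC_0→∞ (oral tablet) = 576.025 + 62.037 = 638.062 ng/mL·h
F = (AUC_ev/D_ev)/(AUC_iv/D_iv) = (638.062/12.5)/(661/5) = 51.04496/132.2 = 0.3861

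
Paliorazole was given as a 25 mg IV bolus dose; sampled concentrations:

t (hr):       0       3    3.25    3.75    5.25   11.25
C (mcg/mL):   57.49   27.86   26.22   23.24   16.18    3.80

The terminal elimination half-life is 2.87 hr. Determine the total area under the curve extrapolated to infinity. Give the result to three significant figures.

AUC = 252 mcg/mL·hr

Trapezoidal AUC_0→11.25:
  [0→3]: (57.49+27.86)/2 × 3 = 128.025
  [3→3.25]: (27.86+26.22)/2 × 0.25 = 6.76
  [3.25→3.75]: (26.22+23.24)/2 × 0.5 = 12.365
  [3.75→5.25]: (23.24+16.18)/2 × 1.5 = 29.565
  [5.25→11.25]: (16.18+3.80)/2 × 6 = 59.94
  Sum = 236.655 mcg/mL·hr
k_e = ln2 / t½ = 0.693147 / 2.87 = 0.2415 hr^-1
Extrapolated tail: C_last / k_e = 3.80 / 0.2415 = 15.735
AUC_0→∞ = 236.655 + 15.735 = 252.39 mcg/mL·hr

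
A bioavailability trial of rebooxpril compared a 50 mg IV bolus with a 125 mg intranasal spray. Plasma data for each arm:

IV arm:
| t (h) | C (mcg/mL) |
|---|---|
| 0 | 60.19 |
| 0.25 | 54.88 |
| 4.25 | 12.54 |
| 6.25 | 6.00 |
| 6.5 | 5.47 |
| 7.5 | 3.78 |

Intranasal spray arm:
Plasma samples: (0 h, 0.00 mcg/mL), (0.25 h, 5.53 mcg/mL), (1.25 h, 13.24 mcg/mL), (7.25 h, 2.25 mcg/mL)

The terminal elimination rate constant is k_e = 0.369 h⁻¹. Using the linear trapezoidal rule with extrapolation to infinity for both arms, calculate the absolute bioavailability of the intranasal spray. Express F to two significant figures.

Trapezoidal AUC_0→7.5 (IV):
  [0→0.25]: (60.19+54.88)/2 × 0.25 = 14.38375
  [0.25→4.25]: (54.88+12.54)/2 × 4 = 134.84
  [4.25→6.25]: (12.54+6.00)/2 × 2 = 18.54
  [6.25→6.5]: (6.00+5.47)/2 × 0.25 = 1.43375
  [6.5→7.5]: (5.47+3.78)/2 × 1 = 4.625
  Sum = 173.8225 mcg/mL·h
IV tail: 3.78/0.369 = 10.244; AUC_iv,0→∞ = 173.8225 + 10.244 = 184.0665 mcg/mL·h
Trapezoidal AUC_0→7.25 (intranasal spray):
  [0→0.25]: (0.00+5.53)/2 × 0.25 = 0.69125
  [0.25→1.25]: (5.53+13.24)/2 × 1 = 9.385
  [1.25→7.25]: (13.24+2.25)/2 × 6 = 46.47
  Sum = 56.54625 mcg/mL·h
intranasal spray tail: 2.25/0.369 = 6.098; AUC_ev,0→∞ = 56.54625 + 6.098 = 62.64425 mcg/mL·h
F = (AUC_ev/D_ev)/(AUC_iv/D_iv) = (62.64425/125)/(184.0665/50) = 0.501154/3.68133 = 0.1361

F = 0.14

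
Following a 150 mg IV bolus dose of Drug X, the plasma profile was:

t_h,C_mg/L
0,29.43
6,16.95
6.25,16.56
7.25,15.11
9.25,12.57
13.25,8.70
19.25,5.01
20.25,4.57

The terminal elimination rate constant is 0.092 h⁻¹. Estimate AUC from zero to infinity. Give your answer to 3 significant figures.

Trapezoidal AUC_0→20.25:
  [0→6]: (29.43+16.95)/2 × 6 = 139.14
  [6→6.25]: (16.95+16.56)/2 × 0.25 = 4.18875
  [6.25→7.25]: (16.56+15.11)/2 × 1 = 15.835
  [7.25→9.25]: (15.11+12.57)/2 × 2 = 27.68
  [9.25→13.25]: (12.57+8.70)/2 × 4 = 42.54
  [13.25→19.25]: (8.70+5.01)/2 × 6 = 41.13
  [19.25→20.25]: (5.01+4.57)/2 × 1 = 4.79
  Sum = 275.30375 mg/L·h
Extrapolated tail: C_last / k_e = 4.57 / 0.092 = 49.674
AUC_0→∞ = 275.30375 + 49.674 = 324.97775 mg/L·h

AUC = 325 mg/L·h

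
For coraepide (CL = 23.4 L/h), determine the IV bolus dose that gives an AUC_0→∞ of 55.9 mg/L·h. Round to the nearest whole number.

Dose_iv = CL × AUC_0→∞
     = 23.4 × 55.9 = 1308.06 mg

Dose = 1308 mg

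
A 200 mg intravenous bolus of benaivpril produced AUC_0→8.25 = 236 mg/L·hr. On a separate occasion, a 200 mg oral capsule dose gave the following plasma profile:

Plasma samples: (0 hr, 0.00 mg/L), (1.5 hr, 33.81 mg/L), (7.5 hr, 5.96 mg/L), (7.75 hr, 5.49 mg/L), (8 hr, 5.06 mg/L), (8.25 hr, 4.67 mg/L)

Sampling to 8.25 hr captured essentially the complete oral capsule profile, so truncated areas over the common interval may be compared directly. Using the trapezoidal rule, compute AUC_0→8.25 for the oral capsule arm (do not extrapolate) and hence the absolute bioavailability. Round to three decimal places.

Trapezoidal AUC_0→8.25 (oral capsule):
  [0→1.5]: (0.00+33.81)/2 × 1.5 = 25.3575
  [1.5→7.5]: (33.81+5.96)/2 × 6 = 119.31
  [7.5→7.75]: (5.96+5.49)/2 × 0.25 = 1.43125
  [7.75→8]: (5.49+5.06)/2 × 0.25 = 1.31875
  [8→8.25]: (5.06+4.67)/2 × 0.25 = 1.21625
  Sum = 148.63375 mg/L·hr
F = (AUC_ev/D_ev)/(AUC_iv/D_iv) = (148.63375/200)/(236/200) = 0.74316875/1.18 = 0.6298

F = 0.630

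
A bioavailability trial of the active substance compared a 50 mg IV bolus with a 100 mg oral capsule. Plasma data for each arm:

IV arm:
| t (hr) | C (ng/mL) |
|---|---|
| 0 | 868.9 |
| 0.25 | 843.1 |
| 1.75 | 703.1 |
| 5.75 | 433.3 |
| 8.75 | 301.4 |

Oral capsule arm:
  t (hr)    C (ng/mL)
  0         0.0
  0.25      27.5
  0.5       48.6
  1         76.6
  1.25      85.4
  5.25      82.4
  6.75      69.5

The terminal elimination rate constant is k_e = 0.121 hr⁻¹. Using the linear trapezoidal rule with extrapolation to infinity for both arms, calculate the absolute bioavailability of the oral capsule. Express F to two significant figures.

F = 0.075

Trapezoidal AUC_0→8.75 (IV):
  [0→0.25]: (868.9+843.1)/2 × 0.25 = 214.0
  [0.25→1.75]: (843.1+703.1)/2 × 1.5 = 1159.65
  [1.75→5.75]: (703.1+433.3)/2 × 4 = 2272.8
  [5.75→8.75]: (433.3+301.4)/2 × 3 = 1102.05
  Sum = 4748.5 ng/mL·hr
IV tail: 301.4/0.121 = 2490.909; AUC_iv,0→∞ = 4748.5 + 2490.909 = 7239.409 ng/mL·hr
Trapezoidal AUC_0→6.75 (oral capsule):
  [0→0.25]: (0.0+27.5)/2 × 0.25 = 3.4375
  [0.25→0.5]: (27.5+48.6)/2 × 0.25 = 9.5125
  [0.5→1]: (48.6+76.6)/2 × 0.5 = 31.3
  [1→1.25]: (76.6+85.4)/2 × 0.25 = 20.25
  [1.25→5.25]: (85.4+82.4)/2 × 4 = 335.6
  [5.25→6.75]: (82.4+69.5)/2 × 1.5 = 113.925
  Sum = 514.025 ng/mL·hr
oral capsule tail: 69.5/0.121 = 574.380; AUC_ev,0→∞ = 514.025 + 574.380 = 1088.405 ng/mL·hr
F = (AUC_ev/D_ev)/(AUC_iv/D_iv) = (1088.405/100)/(7239.409/50) = 10.88405/144.78818 = 0.0752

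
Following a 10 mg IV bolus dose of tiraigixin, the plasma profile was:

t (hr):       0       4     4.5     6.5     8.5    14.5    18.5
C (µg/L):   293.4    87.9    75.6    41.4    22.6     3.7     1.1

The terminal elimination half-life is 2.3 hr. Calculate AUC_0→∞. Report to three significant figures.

Trapezoidal AUC_0→18.5:
  [0→4]: (293.4+87.9)/2 × 4 = 762.6
  [4→4.5]: (87.9+75.6)/2 × 0.5 = 40.875
  [4.5→6.5]: (75.6+41.4)/2 × 2 = 117.0
  [6.5→8.5]: (41.4+22.6)/2 × 2 = 64.0
  [8.5→14.5]: (22.6+3.7)/2 × 6 = 78.9
  [14.5→18.5]: (3.7+1.1)/2 × 4 = 9.6
  Sum = 1072.975 µg/L·hr
k_e = ln2 / t½ = 0.693147 / 2.3 = 0.3014 hr^-1
Extrapolated tail: C_last / k_e = 1.1 / 0.3014 = 3.650
AUC_0→∞ = 1072.975 + 3.650 = 1076.625 µg/L·hr

AUC = 1080 µg/L·hr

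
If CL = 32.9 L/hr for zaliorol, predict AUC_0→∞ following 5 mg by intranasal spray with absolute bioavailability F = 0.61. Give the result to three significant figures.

AUC = 0.0927 mg/L·hr

AUC_0→∞ = F × Dose / CL
        = 0.61 × 5 / 32.9 = 0.0927052 mg/L·hr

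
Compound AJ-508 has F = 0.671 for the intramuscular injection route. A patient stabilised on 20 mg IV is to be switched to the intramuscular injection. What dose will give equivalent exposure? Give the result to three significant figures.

D_intramuscular = 29.8 mg

For equal systemic exposure: F × D_ev = D_iv
D_ev = D_iv / F = 20 / 0.671 = 29.8063 mg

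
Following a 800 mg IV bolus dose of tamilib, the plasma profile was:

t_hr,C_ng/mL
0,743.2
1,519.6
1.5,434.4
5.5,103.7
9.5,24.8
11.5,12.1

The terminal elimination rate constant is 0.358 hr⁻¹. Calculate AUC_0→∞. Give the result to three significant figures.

AUC = 2270 ng/mL·hr

Trapezoidal AUC_0→11.5:
  [0→1]: (743.2+519.6)/2 × 1 = 631.4
  [1→1.5]: (519.6+434.4)/2 × 0.5 = 238.5
  [1.5→5.5]: (434.4+103.7)/2 × 4 = 1076.2
  [5.5→9.5]: (103.7+24.8)/2 × 4 = 257.0
  [9.5→11.5]: (24.8+12.1)/2 × 2 = 36.9
  Sum = 2240.0 ng/mL·hr
Extrapolated tail: C_last / k_e = 12.1 / 0.358 = 33.799
AUC_0→∞ = 2240.0 + 33.799 = 2273.799 ng/mL·hr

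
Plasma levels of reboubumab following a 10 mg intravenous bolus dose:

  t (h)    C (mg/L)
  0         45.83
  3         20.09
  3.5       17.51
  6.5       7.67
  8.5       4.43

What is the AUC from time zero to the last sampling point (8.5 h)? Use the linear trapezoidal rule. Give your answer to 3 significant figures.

Trapezoidal AUC_0→8.5:
  [0→3]: (45.83+20.09)/2 × 3 = 98.88
  [3→3.5]: (20.09+17.51)/2 × 0.5 = 9.4
  [3.5→6.5]: (17.51+7.67)/2 × 3 = 37.77
  [6.5→8.5]: (7.67+4.43)/2 × 2 = 12.1
  Sum = 158.15 mg/L·h

AUC = 158 mg/L·h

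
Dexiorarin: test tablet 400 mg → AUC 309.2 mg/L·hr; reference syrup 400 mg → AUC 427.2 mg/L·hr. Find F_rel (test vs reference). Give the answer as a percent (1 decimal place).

F_rel = (AUC_test/D_test) / (AUC_ref/D_ref)
      = (309.2/400) / (427.2/400)
      = 0.773 / 1.068 = 0.7238 = 72.38%

F_rel = 72.4%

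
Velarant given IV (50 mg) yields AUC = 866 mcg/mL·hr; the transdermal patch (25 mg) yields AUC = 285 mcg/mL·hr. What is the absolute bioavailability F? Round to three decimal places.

F = 0.658

F = (AUC_ev / D_ev) / (AUC_iv / D_iv)
  = (285/25) / (866/50)
  = 11.4 / 17.32 = 0.6582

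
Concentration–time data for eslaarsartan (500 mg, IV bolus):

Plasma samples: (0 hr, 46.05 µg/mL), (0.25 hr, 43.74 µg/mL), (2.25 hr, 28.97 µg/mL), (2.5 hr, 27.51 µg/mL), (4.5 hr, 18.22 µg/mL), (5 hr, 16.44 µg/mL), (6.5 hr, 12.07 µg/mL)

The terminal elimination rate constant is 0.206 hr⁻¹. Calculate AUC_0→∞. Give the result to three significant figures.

AUC = 225 µg/mL·hr

Trapezoidal AUC_0→6.5:
  [0→0.25]: (46.05+43.74)/2 × 0.25 = 11.22375
  [0.25→2.25]: (43.74+28.97)/2 × 2 = 72.71
  [2.25→2.5]: (28.97+27.51)/2 × 0.25 = 7.06
  [2.5→4.5]: (27.51+18.22)/2 × 2 = 45.73
  [4.5→5]: (18.22+16.44)/2 × 0.5 = 8.665
  [5→6.5]: (16.44+12.07)/2 × 1.5 = 21.3825
  Sum = 166.77125 µg/mL·hr
Extrapolated tail: C_last / k_e = 12.07 / 0.206 = 58.592
AUC_0→∞ = 166.77125 + 58.592 = 225.36325 µg/mL·hr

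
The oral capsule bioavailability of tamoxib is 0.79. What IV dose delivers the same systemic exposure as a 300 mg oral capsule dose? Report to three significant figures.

D_iv = 237 mg

Systemic exposure from an extravascular dose = F × D_ev, so the equivalent IV dose is F × D_ev.
D_iv = F × D_ev = 0.79 × 300 = 237 mg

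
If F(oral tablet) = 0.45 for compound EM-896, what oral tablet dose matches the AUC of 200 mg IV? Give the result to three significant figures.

D_oral = 444 mg

For equal systemic exposure: F × D_ev = D_iv
D_ev = D_iv / F = 200 / 0.45 = 444.444 mg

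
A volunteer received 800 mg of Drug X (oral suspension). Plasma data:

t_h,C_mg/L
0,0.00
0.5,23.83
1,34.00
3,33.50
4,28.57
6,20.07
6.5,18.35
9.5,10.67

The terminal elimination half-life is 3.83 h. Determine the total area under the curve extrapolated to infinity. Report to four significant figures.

AUC = 279.7 mg/L·h

Trapezoidal AUC_0→9.5:
  [0→0.5]: (0.00+23.83)/2 × 0.5 = 5.9575
  [0.5→1]: (23.83+34.00)/2 × 0.5 = 14.4575
  [1→3]: (34.00+33.50)/2 × 2 = 67.5
  [3→4]: (33.50+28.57)/2 × 1 = 31.035
  [4→6]: (28.57+20.07)/2 × 2 = 48.64
  [6→6.5]: (20.07+18.35)/2 × 0.5 = 9.605
  [6.5→9.5]: (18.35+10.67)/2 × 3 = 43.53
  Sum = 220.725 mg/L·h
k_e = ln2 / t½ = 0.693147 / 3.83 = 0.1810 h^-1
Extrapolated tail: C_last / k_e = 10.67 / 0.181 = 58.950
AUC_0→∞ = 220.725 + 58.950 = 279.675 mg/L·h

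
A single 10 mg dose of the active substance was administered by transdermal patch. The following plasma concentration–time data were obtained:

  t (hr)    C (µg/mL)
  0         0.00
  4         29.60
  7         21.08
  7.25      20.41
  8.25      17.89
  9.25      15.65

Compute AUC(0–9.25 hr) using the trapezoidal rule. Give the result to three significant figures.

Trapezoidal AUC_0→9.25:
  [0→4]: (0.00+29.60)/2 × 4 = 59.2
  [4→7]: (29.60+21.08)/2 × 3 = 76.02
  [7→7.25]: (21.08+20.41)/2 × 0.25 = 5.18625
  [7.25→8.25]: (20.41+17.89)/2 × 1 = 19.15
  [8.25→9.25]: (17.89+15.65)/2 × 1 = 16.77
  Sum = 176.32625 µg/mL·hr

AUC = 176 µg/mL·hr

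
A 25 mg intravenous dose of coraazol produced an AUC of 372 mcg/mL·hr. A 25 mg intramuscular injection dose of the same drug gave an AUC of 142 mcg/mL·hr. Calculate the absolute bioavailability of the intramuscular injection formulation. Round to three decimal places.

F = (AUC_ev / D_ev) / (AUC_iv / D_iv)
  = (142/25) / (372/25)
  = 5.68 / 14.88 = 0.3817

F = 0.382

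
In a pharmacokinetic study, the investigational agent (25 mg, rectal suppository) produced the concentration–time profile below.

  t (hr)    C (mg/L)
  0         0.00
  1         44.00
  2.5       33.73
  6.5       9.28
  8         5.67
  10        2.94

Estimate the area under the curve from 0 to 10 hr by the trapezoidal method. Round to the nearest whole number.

AUC = 186 mg/L·hr

Trapezoidal AUC_0→10:
  [0→1]: (0.00+44.00)/2 × 1 = 22.0
  [1→2.5]: (44.00+33.73)/2 × 1.5 = 58.2975
  [2.5→6.5]: (33.73+9.28)/2 × 4 = 86.02
  [6.5→8]: (9.28+5.67)/2 × 1.5 = 11.2125
  [8→10]: (5.67+2.94)/2 × 2 = 8.61
  Sum = 186.14 mg/L·hr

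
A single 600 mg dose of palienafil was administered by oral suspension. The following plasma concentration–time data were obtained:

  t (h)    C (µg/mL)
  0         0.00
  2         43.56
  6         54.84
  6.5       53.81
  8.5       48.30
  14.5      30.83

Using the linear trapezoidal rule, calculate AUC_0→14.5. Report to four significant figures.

Trapezoidal AUC_0→14.5:
  [0→2]: (0.00+43.56)/2 × 2 = 43.56
  [2→6]: (43.56+54.84)/2 × 4 = 196.8
  [6→6.5]: (54.84+53.81)/2 × 0.5 = 27.1625
  [6.5→8.5]: (53.81+48.30)/2 × 2 = 102.11
  [8.5→14.5]: (48.30+30.83)/2 × 6 = 237.39
  Sum = 607.0225 µg/mL·h

AUC = 607.0 µg/mL·h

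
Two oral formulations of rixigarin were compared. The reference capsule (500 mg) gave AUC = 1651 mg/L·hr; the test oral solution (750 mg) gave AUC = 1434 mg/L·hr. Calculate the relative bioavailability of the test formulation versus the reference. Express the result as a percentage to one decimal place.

F_rel = 57.9%

F_rel = (AUC_test/D_test) / (AUC_ref/D_ref)
      = (1434/750) / (1651/500)
      = 1.912 / 3.302 = 0.5790 = 57.90%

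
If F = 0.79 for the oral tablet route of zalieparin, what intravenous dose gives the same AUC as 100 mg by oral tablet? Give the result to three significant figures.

D_iv = 79.0 mg

Systemic exposure from an extravascular dose = F × D_ev, so the equivalent IV dose is F × D_ev.
D_iv = F × D_ev = 0.79 × 100 = 79 mg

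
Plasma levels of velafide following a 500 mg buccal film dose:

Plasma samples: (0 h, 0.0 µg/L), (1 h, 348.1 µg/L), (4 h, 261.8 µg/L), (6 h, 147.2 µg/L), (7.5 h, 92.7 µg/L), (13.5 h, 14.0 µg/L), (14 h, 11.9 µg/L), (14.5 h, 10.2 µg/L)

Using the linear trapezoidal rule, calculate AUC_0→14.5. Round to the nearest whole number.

Trapezoidal AUC_0→14.5:
  [0→1]: (0.0+348.1)/2 × 1 = 174.05
  [1→4]: (348.1+261.8)/2 × 3 = 914.85
  [4→6]: (261.8+147.2)/2 × 2 = 409.0
  [6→7.5]: (147.2+92.7)/2 × 1.5 = 179.925
  [7.5→13.5]: (92.7+14.0)/2 × 6 = 320.1
  [13.5→14]: (14.0+11.9)/2 × 0.5 = 6.475
  [14→14.5]: (11.9+10.2)/2 × 0.5 = 5.525
  Sum = 2009.925 µg/L·h

AUC = 2010 µg/L·h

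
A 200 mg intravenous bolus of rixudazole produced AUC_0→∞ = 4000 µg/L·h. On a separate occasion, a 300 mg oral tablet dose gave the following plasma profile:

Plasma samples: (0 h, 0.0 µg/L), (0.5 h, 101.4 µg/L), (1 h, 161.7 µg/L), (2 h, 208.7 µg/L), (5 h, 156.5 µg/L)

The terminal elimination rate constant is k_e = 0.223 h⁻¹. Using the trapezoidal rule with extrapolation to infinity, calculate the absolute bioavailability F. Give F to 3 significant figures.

Trapezoidal AUC_0→5 (oral tablet):
  [0→0.5]: (0.0+101.4)/2 × 0.5 = 25.35
  [0.5→1]: (101.4+161.7)/2 × 0.5 = 65.775
  [1→2]: (161.7+208.7)/2 × 1 = 185.2
  [2→5]: (208.7+156.5)/2 × 3 = 547.8
  Sum = 824.125 µg/L·h
Tail: C_last/k_e = 156.5/0.223 = 701.794
AUC_0→∞ (oral tablet) = 824.125 + 701.794 = 1525.919 µg/L·h
F = (AUC_ev/D_ev)/(AUC_iv/D_iv) = (1525.919/300)/(4000/200) = 5.0864/20 = 0.2543

F = 0.254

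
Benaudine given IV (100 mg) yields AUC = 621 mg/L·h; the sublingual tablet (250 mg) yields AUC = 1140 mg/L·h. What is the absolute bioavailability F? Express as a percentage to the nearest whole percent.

F = (AUC_ev / D_ev) / (AUC_iv / D_iv)
  = (1140/250) / (621/100)
  = 4.56 / 6.21 = 0.7343
  = 73.43%

F = 73%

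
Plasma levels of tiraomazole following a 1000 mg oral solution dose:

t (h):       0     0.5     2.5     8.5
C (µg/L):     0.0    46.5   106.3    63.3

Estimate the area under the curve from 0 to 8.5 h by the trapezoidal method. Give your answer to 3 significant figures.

AUC = 673 µg/L·h

Trapezoidal AUC_0→8.5:
  [0→0.5]: (0.0+46.5)/2 × 0.5 = 11.625
  [0.5→2.5]: (46.5+106.3)/2 × 2 = 152.8
  [2.5→8.5]: (106.3+63.3)/2 × 6 = 508.8
  Sum = 673.225 µg/L·h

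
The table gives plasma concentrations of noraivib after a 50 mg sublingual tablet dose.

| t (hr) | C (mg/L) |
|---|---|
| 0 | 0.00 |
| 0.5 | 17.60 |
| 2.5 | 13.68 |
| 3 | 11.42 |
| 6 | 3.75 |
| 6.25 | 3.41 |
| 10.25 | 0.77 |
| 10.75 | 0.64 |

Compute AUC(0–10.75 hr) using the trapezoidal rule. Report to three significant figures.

Trapezoidal AUC_0→10.75:
  [0→0.5]: (0.00+17.60)/2 × 0.5 = 4.4
  [0.5→2.5]: (17.60+13.68)/2 × 2 = 31.28
  [2.5→3]: (13.68+11.42)/2 × 0.5 = 6.275
  [3→6]: (11.42+3.75)/2 × 3 = 22.755
  [6→6.25]: (3.75+3.41)/2 × 0.25 = 0.895
  [6.25→10.25]: (3.41+0.77)/2 × 4 = 8.36
  [10.25→10.75]: (0.77+0.64)/2 × 0.5 = 0.3525
  Sum = 74.3175 mg/L·hr

AUC = 74.3 mg/L·hr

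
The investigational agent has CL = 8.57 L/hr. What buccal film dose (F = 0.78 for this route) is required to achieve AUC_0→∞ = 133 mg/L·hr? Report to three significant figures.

Dose = CL × AUC_0→∞ / F
     = 8.57 × 133 / 0.78 = 1461.29 mg

Dose = 1460 mg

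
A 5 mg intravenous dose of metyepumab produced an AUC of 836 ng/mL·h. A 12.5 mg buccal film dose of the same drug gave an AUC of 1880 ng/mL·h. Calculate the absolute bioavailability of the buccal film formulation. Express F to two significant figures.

F = 0.90

F = (AUC_ev / D_ev) / (AUC_iv / D_iv)
  = (1880/12.5) / (836/5)
  = 150.4 / 167.2 = 0.8995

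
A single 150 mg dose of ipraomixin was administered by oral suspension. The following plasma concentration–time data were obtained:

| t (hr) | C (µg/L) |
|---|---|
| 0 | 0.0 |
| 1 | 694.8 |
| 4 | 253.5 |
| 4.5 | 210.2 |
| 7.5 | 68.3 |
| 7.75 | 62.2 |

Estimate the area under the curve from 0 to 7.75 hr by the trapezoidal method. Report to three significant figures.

Trapezoidal AUC_0→7.75:
  [0→1]: (0.0+694.8)/2 × 1 = 347.4
  [1→4]: (694.8+253.5)/2 × 3 = 1422.45
  [4→4.5]: (253.5+210.2)/2 × 0.5 = 115.925
  [4.5→7.5]: (210.2+68.3)/2 × 3 = 417.75
  [7.5→7.75]: (68.3+62.2)/2 × 0.25 = 16.3125
  Sum = 2319.8375 µg/L·hr

AUC = 2320 µg/L·hr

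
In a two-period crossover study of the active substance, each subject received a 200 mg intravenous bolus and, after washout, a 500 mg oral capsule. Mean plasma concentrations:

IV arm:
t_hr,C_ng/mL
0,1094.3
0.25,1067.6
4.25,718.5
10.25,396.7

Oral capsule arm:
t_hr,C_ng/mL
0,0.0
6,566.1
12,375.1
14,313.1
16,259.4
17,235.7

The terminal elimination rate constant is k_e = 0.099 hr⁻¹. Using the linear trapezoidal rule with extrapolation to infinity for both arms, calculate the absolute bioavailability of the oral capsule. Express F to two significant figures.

Trapezoidal AUC_0→10.25 (IV):
  [0→0.25]: (1094.3+1067.6)/2 × 0.25 = 270.2375
  [0.25→4.25]: (1067.6+718.5)/2 × 4 = 3572.2
  [4.25→10.25]: (718.5+396.7)/2 × 6 = 3345.6
  Sum = 7188.0375 ng/mL·hr
IV tail: 396.7/0.099 = 4007.071; AUC_iv,0→∞ = 7188.0375 + 4007.071 = 11195.1085 ng/mL·hr
Trapezoidal AUC_0→17 (oral capsule):
  [0→6]: (0.0+566.1)/2 × 6 = 1698.3
  [6→12]: (566.1+375.1)/2 × 6 = 2823.6
  [12→14]: (375.1+313.1)/2 × 2 = 688.2
  [14→16]: (313.1+259.4)/2 × 2 = 572.5
  [16→17]: (259.4+235.7)/2 × 1 = 247.55
  Sum = 6030.15 ng/mL·hr
oral capsule tail: 235.7/0.099 = 2380.808; AUC_ev,0→∞ = 6030.15 + 2380.808 = 8410.958 ng/mL·hr
F = (AUC_ev/D_ev)/(AUC_iv/D_iv) = (8410.958/500)/(11195.1085/200) = 16.821916/55.9755 = 0.3005

F = 0.30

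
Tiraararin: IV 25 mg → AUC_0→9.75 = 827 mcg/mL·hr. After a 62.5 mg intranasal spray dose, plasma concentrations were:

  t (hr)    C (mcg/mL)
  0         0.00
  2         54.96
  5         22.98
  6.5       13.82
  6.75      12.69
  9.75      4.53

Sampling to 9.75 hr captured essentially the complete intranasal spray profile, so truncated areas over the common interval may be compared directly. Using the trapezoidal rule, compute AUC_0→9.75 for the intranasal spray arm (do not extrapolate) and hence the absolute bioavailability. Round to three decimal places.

F = 0.111

Trapezoidal AUC_0→9.75 (intranasal spray):
  [0→2]: (0.00+54.96)/2 × 2 = 54.96
  [2→5]: (54.96+22.98)/2 × 3 = 116.91
  [5→6.5]: (22.98+13.82)/2 × 1.5 = 27.6
  [6.5→6.75]: (13.82+12.69)/2 × 0.25 = 3.31375
  [6.75→9.75]: (12.69+4.53)/2 × 3 = 25.83
  Sum = 228.61375 mcg/mL·hr
F = (AUC_ev/D_ev)/(AUC_iv/D_iv) = (228.61375/62.5)/(827/25) = 3.65782/33.08 = 0.1106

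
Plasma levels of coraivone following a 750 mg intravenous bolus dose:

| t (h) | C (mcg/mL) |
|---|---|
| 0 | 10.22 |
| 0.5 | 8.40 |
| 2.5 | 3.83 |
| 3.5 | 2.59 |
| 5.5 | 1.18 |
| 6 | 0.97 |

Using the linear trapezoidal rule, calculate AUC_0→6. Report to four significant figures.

Trapezoidal AUC_0→6:
  [0→0.5]: (10.22+8.40)/2 × 0.5 = 4.655
  [0.5→2.5]: (8.40+3.83)/2 × 2 = 12.23
  [2.5→3.5]: (3.83+2.59)/2 × 1 = 3.21
  [3.5→5.5]: (2.59+1.18)/2 × 2 = 3.77
  [5.5→6]: (1.18+0.97)/2 × 0.5 = 0.5375
  Sum = 24.4025 mcg/mL·h

AUC = 24.40 mcg/mL·h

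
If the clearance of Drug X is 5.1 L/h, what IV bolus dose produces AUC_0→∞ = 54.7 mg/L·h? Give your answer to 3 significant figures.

Dose_iv = CL × AUC_0→∞
     = 5.1 × 54.7 = 278.97 mg

Dose = 279 mg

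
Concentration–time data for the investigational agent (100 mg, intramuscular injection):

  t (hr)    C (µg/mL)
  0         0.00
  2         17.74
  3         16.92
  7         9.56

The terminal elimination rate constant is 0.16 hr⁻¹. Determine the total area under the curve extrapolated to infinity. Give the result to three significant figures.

AUC = 148 µg/mL·hr

Trapezoidal AUC_0→7:
  [0→2]: (0.00+17.74)/2 × 2 = 17.74
  [2→3]: (17.74+16.92)/2 × 1 = 17.33
  [3→7]: (16.92+9.56)/2 × 4 = 52.96
  Sum = 88.03 µg/mL·hr
Extrapolated tail: C_last / k_e = 9.56 / 0.16 = 59.750
AUC_0→∞ = 88.03 + 59.750 = 147.78 µg/mL·hr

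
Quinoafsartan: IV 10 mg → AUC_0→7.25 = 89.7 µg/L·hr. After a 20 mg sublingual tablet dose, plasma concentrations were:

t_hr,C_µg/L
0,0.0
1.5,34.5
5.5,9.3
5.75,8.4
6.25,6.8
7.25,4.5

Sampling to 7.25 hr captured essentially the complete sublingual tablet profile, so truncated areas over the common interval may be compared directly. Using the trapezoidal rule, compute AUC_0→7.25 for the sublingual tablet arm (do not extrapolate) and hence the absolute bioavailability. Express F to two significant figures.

F = 0.70

Trapezoidal AUC_0→7.25 (sublingual tablet):
  [0→1.5]: (0.0+34.5)/2 × 1.5 = 25.875
  [1.5→5.5]: (34.5+9.3)/2 × 4 = 87.6
  [5.5→5.75]: (9.3+8.4)/2 × 0.25 = 2.2125
  [5.75→6.25]: (8.4+6.8)/2 × 0.5 = 3.8
  [6.25→7.25]: (6.8+4.5)/2 × 1 = 5.65
  Sum = 125.1375 µg/L·hr
F = (AUC_ev/D_ev)/(AUC_iv/D_iv) = (125.1375/20)/(89.7/10) = 6.256875/8.97 = 0.6975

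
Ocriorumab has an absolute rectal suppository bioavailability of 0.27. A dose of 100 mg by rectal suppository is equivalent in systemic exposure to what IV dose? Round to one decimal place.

D_iv = 27.0 mg

Systemic exposure from an extravascular dose = F × D_ev, so the equivalent IV dose is F × D_ev.
D_iv = F × D_ev = 0.27 × 100 = 27 mg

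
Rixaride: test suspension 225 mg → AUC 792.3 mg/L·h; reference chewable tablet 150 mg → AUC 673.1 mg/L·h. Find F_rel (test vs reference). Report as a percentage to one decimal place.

F_rel = (AUC_test/D_test) / (AUC_ref/D_ref)
      = (792.3/225) / (673.1/150)
      = 3.52133 / 4.48733 = 0.7847 = 78.47%

F_rel = 78.5%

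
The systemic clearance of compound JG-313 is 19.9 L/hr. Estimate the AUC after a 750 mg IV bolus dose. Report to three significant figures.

AUC_0→∞ = Dose_iv / CL
        = 750 / 19.9 = 37.6884 mg/L·hr

AUC = 37.7 mg/L·hr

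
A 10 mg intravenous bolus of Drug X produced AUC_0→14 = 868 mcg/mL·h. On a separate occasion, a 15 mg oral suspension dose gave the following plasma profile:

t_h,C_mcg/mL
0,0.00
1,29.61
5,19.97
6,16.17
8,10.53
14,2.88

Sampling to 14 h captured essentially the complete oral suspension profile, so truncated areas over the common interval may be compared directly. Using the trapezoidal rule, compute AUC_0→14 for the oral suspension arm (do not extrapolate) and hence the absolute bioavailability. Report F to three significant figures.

F = 0.153

Trapezoidal AUC_0→14 (oral suspension):
  [0→1]: (0.00+29.61)/2 × 1 = 14.805
  [1→5]: (29.61+19.97)/2 × 4 = 99.16
  [5→6]: (19.97+16.17)/2 × 1 = 18.07
  [6→8]: (16.17+10.53)/2 × 2 = 26.7
  [8→14]: (10.53+2.88)/2 × 6 = 40.23
  Sum = 198.965 mcg/mL·h
F = (AUC_ev/D_ev)/(AUC_iv/D_iv) = (198.965/15)/(868/10) = 13.2643/86.8 = 0.1528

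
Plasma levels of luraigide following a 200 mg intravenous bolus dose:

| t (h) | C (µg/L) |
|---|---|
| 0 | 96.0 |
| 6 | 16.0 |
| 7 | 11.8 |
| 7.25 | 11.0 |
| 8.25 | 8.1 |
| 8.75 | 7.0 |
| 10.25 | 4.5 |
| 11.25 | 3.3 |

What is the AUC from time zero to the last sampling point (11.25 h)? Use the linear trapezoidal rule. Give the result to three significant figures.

Trapezoidal AUC_0→11.25:
  [0→6]: (96.0+16.0)/2 × 6 = 336.0
  [6→7]: (16.0+11.8)/2 × 1 = 13.9
  [7→7.25]: (11.8+11.0)/2 × 0.25 = 2.85
  [7.25→8.25]: (11.0+8.1)/2 × 1 = 9.55
  [8.25→8.75]: (8.1+7.0)/2 × 0.5 = 3.775
  [8.75→10.25]: (7.0+4.5)/2 × 1.5 = 8.625
  [10.25→11.25]: (4.5+3.3)/2 × 1 = 3.9
  Sum = 378.6 µg/L·h

AUC = 379 µg/L·h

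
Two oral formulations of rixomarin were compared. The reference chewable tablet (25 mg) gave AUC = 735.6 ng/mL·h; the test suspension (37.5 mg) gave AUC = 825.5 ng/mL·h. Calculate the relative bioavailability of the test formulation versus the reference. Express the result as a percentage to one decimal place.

F_rel = (AUC_test/D_test) / (AUC_ref/D_ref)
      = (825.5/37.5) / (735.6/25)
      = 22.0133 / 29.424 = 0.7481 = 74.81%

F_rel = 74.8%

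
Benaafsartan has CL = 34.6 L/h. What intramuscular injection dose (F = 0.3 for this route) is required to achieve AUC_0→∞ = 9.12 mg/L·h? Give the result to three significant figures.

Dose = 1050 mg

Dose = CL × AUC_0→∞ / F
     = 34.6 × 9.12 / 0.3 = 1051.84 mg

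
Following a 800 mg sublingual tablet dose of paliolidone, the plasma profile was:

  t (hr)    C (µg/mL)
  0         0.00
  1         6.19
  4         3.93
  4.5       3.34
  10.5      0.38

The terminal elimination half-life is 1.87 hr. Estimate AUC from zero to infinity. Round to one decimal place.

AUC = 32.3 µg/mL·hr

Trapezoidal AUC_0→10.5:
  [0→1]: (0.00+6.19)/2 × 1 = 3.095
  [1→4]: (6.19+3.93)/2 × 3 = 15.18
  [4→4.5]: (3.93+3.34)/2 × 0.5 = 1.8175
  [4.5→10.5]: (3.34+0.38)/2 × 6 = 11.16
  Sum = 31.2525 µg/mL·hr
k_e = ln2 / t½ = 0.693147 / 1.87 = 0.3707 hr^-1
Extrapolated tail: C_last / k_e = 0.38 / 0.3707 = 1.025
AUC_0→∞ = 31.2525 + 1.025 = 32.2775 µg/mL·hr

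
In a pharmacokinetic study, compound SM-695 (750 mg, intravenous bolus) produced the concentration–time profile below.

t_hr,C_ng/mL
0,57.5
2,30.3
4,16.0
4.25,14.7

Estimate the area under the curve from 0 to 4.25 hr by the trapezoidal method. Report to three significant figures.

Trapezoidal AUC_0→4.25:
  [0→2]: (57.5+30.3)/2 × 2 = 87.8
  [2→4]: (30.3+16.0)/2 × 2 = 46.3
  [4→4.25]: (16.0+14.7)/2 × 0.25 = 3.8375
  Sum = 137.9375 ng/mL·hr

AUC = 138 ng/mL·hr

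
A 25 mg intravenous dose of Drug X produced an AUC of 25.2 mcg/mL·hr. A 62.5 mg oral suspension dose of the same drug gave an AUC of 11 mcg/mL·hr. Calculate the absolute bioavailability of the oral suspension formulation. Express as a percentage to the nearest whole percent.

F = 17%

F = (AUC_ev / D_ev) / (AUC_iv / D_iv)
  = (11/62.5) / (25.2/25)
  = 0.176 / 1.008 = 0.1746
  = 17.46%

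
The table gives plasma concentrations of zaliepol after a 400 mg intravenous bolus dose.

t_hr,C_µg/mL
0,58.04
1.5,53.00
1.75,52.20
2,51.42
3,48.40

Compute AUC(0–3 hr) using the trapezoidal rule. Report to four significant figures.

AUC = 159.3 µg/mL·hr

Trapezoidal AUC_0→3:
  [0→1.5]: (58.04+53.00)/2 × 1.5 = 83.28
  [1.5→1.75]: (53.00+52.20)/2 × 0.25 = 13.15
  [1.75→2]: (52.20+51.42)/2 × 0.25 = 12.9525
  [2→3]: (51.42+48.40)/2 × 1 = 49.91
  Sum = 159.2925 µg/mL·hr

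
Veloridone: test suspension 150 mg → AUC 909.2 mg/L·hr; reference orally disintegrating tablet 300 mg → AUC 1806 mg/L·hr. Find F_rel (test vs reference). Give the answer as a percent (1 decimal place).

F_rel = (AUC_test/D_test) / (AUC_ref/D_ref)
      = (909.2/150) / (1806/300)
      = 6.06133 / 6.02 = 1.0069 = 100.69%

F_rel = 100.7%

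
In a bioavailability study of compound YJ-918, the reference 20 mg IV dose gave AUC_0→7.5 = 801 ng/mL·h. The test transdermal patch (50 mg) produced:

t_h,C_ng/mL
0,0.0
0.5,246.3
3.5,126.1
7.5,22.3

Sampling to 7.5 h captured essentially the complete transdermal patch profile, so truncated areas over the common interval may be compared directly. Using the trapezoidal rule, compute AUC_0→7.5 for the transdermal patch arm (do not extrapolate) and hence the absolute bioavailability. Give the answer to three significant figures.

F = 0.458

Trapezoidal AUC_0→7.5 (transdermal patch):
  [0→0.5]: (0.0+246.3)/2 × 0.5 = 61.575
  [0.5→3.5]: (246.3+126.1)/2 × 3 = 558.6
  [3.5→7.5]: (126.1+22.3)/2 × 4 = 296.8
  Sum = 916.975 ng/mL·h
F = (AUC_ev/D_ev)/(AUC_iv/D_iv) = (916.975/50)/(801/20) = 18.3395/40.05 = 0.4579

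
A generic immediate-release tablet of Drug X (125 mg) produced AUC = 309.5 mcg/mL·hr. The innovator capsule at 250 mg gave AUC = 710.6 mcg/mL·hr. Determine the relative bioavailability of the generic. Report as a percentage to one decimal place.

F_rel = (AUC_test/D_test) / (AUC_ref/D_ref)
      = (309.5/125) / (710.6/250)
      = 2.476 / 2.8424 = 0.8711 = 87.11%

F_rel = 87.1%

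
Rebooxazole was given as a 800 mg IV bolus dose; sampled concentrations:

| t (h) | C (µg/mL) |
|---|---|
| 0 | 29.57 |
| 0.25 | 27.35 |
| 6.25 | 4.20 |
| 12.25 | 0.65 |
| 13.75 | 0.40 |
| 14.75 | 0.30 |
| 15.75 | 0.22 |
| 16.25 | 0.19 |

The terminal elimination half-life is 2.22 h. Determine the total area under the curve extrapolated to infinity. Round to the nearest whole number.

Trapezoidal AUC_0→16.25:
  [0→0.25]: (29.57+27.35)/2 × 0.25 = 7.115
  [0.25→6.25]: (27.35+4.20)/2 × 6 = 94.65
  [6.25→12.25]: (4.20+0.65)/2 × 6 = 14.55
  [12.25→13.75]: (0.65+0.40)/2 × 1.5 = 0.7875
  [13.75→14.75]: (0.40+0.30)/2 × 1 = 0.35
  [14.75→15.75]: (0.30+0.22)/2 × 1 = 0.26
  [15.75→16.25]: (0.22+0.19)/2 × 0.5 = 0.1025
  Sum = 117.815 µg/mL·h
k_e = ln2 / t½ = 0.693147 / 2.22 = 0.3122 h^-1
Extrapolated tail: C_last / k_e = 0.19 / 0.3122 = 0.609
AUC_0→∞ = 117.815 + 0.609 = 118.424 µg/mL·h

AUC = 118 µg/mL·h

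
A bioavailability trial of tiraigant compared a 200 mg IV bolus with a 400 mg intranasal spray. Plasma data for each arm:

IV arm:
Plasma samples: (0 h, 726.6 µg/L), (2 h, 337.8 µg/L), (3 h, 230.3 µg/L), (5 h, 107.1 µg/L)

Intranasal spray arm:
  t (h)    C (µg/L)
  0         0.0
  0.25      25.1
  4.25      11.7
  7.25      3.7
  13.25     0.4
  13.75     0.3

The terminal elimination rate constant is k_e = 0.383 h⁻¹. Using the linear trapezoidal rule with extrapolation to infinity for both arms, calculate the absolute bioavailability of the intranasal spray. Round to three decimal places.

Trapezoidal AUC_0→5 (IV):
  [0→2]: (726.6+337.8)/2 × 2 = 1064.4
  [2→3]: (337.8+230.3)/2 × 1 = 284.05
  [3→5]: (230.3+107.1)/2 × 2 = 337.4
  Sum = 1685.85 µg/L·h
IV tail: 107.1/0.383 = 279.634; AUC_iv,0→∞ = 1685.85 + 279.634 = 1965.484 µg/L·h
Trapezoidal AUC_0→13.75 (intranasal spray):
  [0→0.25]: (0.0+25.1)/2 × 0.25 = 3.1375
  [0.25→4.25]: (25.1+11.7)/2 × 4 = 73.6
  [4.25→7.25]: (11.7+3.7)/2 × 3 = 23.1
  [7.25→13.25]: (3.7+0.4)/2 × 6 = 12.3
  [13.25→13.75]: (0.4+0.3)/2 × 0.5 = 0.175
  Sum = 112.3125 µg/L·h
intranasal spray tail: 0.3/0.383 = 0.783; AUC_ev,0→∞ = 112.3125 + 0.783 = 113.0955 µg/L·h
F = (AUC_ev/D_ev)/(AUC_iv/D_iv) = (113.0955/400)/(1965.484/200) = 0.28273875/9.82742 = 0.0288

F = 0.029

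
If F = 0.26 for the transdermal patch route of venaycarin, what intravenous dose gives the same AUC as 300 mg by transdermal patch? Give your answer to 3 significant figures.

D_iv = 78.0 mg

Systemic exposure from an extravascular dose = F × D_ev, so the equivalent IV dose is F × D_ev.
D_iv = F × D_ev = 0.26 × 300 = 78 mg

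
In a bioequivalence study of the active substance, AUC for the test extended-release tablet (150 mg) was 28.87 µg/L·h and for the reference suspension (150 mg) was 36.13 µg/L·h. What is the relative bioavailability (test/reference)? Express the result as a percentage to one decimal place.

F_rel = 79.9%

F_rel = (AUC_test/D_test) / (AUC_ref/D_ref)
      = (28.87/150) / (36.13/150)
      = 0.192467 / 0.240867 = 0.7991 = 79.91%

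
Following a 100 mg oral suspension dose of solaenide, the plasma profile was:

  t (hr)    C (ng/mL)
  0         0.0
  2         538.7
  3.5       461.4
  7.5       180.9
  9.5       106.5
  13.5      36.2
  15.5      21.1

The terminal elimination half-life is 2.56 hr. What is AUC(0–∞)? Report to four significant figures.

Trapezoidal AUC_0→15.5:
  [0→2]: (0.0+538.7)/2 × 2 = 538.7
  [2→3.5]: (538.7+461.4)/2 × 1.5 = 750.075
  [3.5→7.5]: (461.4+180.9)/2 × 4 = 1284.6
  [7.5→9.5]: (180.9+106.5)/2 × 2 = 287.4
  [9.5→13.5]: (106.5+36.2)/2 × 4 = 285.4
  [13.5→15.5]: (36.2+21.1)/2 × 2 = 57.3
  Sum = 3203.475 ng/mL·hr
k_e = ln2 / t½ = 0.693147 / 2.56 = 0.2708 hr^-1
Extrapolated tail: C_last / k_e = 21.1 / 0.2708 = 77.917
AUC_0→∞ = 3203.475 + 77.917 = 3281.392 ng/mL·hr

AUC = 3281 ng/mL·hr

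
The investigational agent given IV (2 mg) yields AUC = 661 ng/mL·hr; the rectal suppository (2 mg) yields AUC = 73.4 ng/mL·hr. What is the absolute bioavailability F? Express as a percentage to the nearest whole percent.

F = (AUC_ev / D_ev) / (AUC_iv / D_iv)
  = (73.4/2) / (661/2)
  = 36.7 / 330.5 = 0.1110
  = 11.10%

F = 11%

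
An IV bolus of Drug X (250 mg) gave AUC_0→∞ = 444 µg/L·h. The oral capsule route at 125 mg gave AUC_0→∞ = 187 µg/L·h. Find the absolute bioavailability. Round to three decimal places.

F = (AUC_ev / D_ev) / (AUC_iv / D_iv)
  = (187/125) / (444/250)
  = 1.496 / 1.776 = 0.8423

F = 0.842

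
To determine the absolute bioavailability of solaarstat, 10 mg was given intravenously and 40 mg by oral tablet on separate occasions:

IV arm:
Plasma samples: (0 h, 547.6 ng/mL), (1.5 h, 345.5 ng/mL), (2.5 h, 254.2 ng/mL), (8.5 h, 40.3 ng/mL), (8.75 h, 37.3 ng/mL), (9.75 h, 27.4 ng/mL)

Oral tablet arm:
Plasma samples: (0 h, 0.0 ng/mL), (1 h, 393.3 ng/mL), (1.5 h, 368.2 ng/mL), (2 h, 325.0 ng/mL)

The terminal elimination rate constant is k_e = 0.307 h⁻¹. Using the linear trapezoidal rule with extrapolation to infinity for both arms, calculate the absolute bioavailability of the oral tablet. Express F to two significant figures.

F = 0.20

Trapezoidal AUC_0→9.75 (IV):
  [0→1.5]: (547.6+345.5)/2 × 1.5 = 669.825
  [1.5→2.5]: (345.5+254.2)/2 × 1 = 299.85
  [2.5→8.5]: (254.2+40.3)/2 × 6 = 883.5
  [8.5→8.75]: (40.3+37.3)/2 × 0.25 = 9.7
  [8.75→9.75]: (37.3+27.4)/2 × 1 = 32.35
  Sum = 1895.225 ng/mL·h
IV tail: 27.4/0.307 = 89.251; AUC_iv,0→∞ = 1895.225 + 89.251 = 1984.476 ng/mL·h
Trapezoidal AUC_0→2 (oral tablet):
  [0→1]: (0.0+393.3)/2 × 1 = 196.65
  [1→1.5]: (393.3+368.2)/2 × 0.5 = 190.375
  [1.5→2]: (368.2+325.0)/2 × 0.5 = 173.3
  Sum = 560.325 ng/mL·h
oral tablet tail: 325.0/0.307 = 1058.632; AUC_ev,0→∞ = 560.325 + 1058.632 = 1618.957 ng/mL·h
F = (AUC_ev/D_ev)/(AUC_iv/D_iv) = (1618.957/40)/(1984.476/10) = 40.473925/198.4476 = 0.2040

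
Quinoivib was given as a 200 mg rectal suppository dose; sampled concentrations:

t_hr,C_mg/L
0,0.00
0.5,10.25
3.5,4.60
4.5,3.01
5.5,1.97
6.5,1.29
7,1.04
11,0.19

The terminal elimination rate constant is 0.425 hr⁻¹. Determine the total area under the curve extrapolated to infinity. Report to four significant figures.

Trapezoidal AUC_0→11:
  [0→0.5]: (0.00+10.25)/2 × 0.5 = 2.5625
  [0.5→3.5]: (10.25+4.60)/2 × 3 = 22.275
  [3.5→4.5]: (4.60+3.01)/2 × 1 = 3.805
  [4.5→5.5]: (3.01+1.97)/2 × 1 = 2.49
  [5.5→6.5]: (1.97+1.29)/2 × 1 = 1.63
  [6.5→7]: (1.29+1.04)/2 × 0.5 = 0.5825
  [7→11]: (1.04+0.19)/2 × 4 = 2.46
  Sum = 35.805 mg/L·hr
Extrapolated tail: C_last / k_e = 0.19 / 0.425 = 0.447
AUC_0→∞ = 35.805 + 0.447 = 36.252 mg/L·hr

AUC = 36.25 mg/L·hr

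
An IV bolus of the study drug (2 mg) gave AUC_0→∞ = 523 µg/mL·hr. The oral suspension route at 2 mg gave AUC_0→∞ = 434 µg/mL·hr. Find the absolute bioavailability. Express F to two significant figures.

F = 0.83

F = (AUC_ev / D_ev) / (AUC_iv / D_iv)
  = (434/2) / (523/2)
  = 217 / 261.5 = 0.8298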